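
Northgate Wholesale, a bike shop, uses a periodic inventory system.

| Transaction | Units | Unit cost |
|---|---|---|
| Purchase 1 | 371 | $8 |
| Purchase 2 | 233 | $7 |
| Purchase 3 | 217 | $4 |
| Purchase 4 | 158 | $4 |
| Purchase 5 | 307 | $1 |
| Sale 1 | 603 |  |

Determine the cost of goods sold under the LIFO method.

COGS = $1,491

Sale 1 (603) [LIFO — newest first]: 307 @ $1 + 158 @ $4 + 138 @ $4 = $1,491
Ending inventory: 371 @ $8 + 233 @ $7 + 79 @ $4 = $4,915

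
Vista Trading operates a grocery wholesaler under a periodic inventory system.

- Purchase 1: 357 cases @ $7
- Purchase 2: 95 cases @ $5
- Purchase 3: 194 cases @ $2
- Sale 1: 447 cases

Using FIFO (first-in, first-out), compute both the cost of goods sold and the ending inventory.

Sale 1 (447) [FIFO — oldest first]: 357 @ $7 + 90 @ $5 = $2,949
Ending inventory: 5 @ $5 + 194 @ $2 = $413

COGS = $2,949; ending inventory = $413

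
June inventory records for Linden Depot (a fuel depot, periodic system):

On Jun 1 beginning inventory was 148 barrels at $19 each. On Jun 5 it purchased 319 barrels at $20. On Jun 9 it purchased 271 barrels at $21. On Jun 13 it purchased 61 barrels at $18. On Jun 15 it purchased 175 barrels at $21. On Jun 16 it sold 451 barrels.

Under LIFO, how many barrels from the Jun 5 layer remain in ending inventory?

Jun 16, 451 sold [LIFO — newest first]: 175 @ $21 + 61 @ $18 + 215 @ $21 = $9,288
Ending inventory: 148 @ $19 + 319 @ $20 + 56 @ $21 = $10,368

319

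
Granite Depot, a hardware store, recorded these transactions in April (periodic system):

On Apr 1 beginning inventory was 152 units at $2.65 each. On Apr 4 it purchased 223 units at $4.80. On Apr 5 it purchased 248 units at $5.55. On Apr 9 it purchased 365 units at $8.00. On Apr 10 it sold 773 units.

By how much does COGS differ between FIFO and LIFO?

$1,014.80

FIFO COGS: 152 @ $2.65 + 223 @ $4.80 + 248 @ $5.55 + 150 @ $8.00 = $4,049.60
LIFO COGS: 365 @ $8.00 + 248 @ $5.55 + 160 @ $4.80 = $5,064.40
Difference = |$4,049.60 − $5,064.40| = $1,014.80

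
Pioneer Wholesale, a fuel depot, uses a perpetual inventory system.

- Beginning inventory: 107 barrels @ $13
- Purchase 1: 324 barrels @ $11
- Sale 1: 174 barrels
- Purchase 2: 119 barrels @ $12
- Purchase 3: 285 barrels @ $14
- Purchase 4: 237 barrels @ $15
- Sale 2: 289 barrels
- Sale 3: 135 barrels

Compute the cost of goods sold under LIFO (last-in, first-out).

Sale 1 (174) [LIFO — newest first]: 174 @ $11 = $1,914
Sale 2 (289) [LIFO — newest first]: 237 @ $15 + 52 @ $14 = $4,283
Sale 3 (135) [LIFO — newest first]: 135 @ $14 = $1,890
Total COGS = $1,914 + $4,283 + $1,890 = $8,087
Ending inventory: 107 @ $13 + 150 @ $11 + 119 @ $12 + 98 @ $14 = $5,841
Check: goods available $13,928 = COGS $8,087 + ending $5,841

COGS = $8,087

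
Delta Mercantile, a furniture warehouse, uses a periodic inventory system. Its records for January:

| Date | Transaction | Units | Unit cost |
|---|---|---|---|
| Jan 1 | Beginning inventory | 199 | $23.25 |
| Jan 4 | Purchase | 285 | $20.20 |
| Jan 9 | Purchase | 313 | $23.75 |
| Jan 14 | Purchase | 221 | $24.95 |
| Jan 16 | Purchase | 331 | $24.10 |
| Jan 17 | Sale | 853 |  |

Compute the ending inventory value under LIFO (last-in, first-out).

Ending inventory = $10,668.75

Jan 17, 853 sold [LIFO — newest first]: 331 @ $24.10 + 221 @ $24.95 + 301 @ $23.75 = $20,639.80
Ending inventory: 199 @ $23.25 + 285 @ $20.20 + 12 @ $23.75 = $10,668.75
Check: goods available $31,308.55 = COGS $20,639.80 + ending $10,668.75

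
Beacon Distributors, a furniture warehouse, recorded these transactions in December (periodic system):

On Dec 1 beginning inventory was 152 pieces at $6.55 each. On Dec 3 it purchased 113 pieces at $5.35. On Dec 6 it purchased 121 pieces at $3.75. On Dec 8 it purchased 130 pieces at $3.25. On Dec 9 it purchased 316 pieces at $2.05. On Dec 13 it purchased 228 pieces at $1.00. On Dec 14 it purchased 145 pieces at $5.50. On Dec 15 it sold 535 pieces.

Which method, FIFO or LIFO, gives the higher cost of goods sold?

FIFO COGS: 152 @ $6.55 + 113 @ $5.35 + 121 @ $3.75 + 130 @ $3.25 + 19 @ $2.05 = $2,515.35
LIFO COGS: 145 @ $5.50 + 228 @ $1.00 + 162 @ $2.05 = $1,357.60

FIFO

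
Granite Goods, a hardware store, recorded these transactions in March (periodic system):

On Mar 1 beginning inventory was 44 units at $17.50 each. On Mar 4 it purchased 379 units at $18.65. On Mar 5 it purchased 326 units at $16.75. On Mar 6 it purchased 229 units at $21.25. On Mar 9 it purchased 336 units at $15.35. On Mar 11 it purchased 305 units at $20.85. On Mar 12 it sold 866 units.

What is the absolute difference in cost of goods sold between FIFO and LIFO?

FIFO COGS: 44 @ $17.50 + 379 @ $18.65 + 326 @ $16.75 + 117 @ $21.25 = $15,785.10
LIFO COGS: 305 @ $20.85 + 336 @ $15.35 + 225 @ $21.25 = $16,298.10
Difference = |$15,785.10 − $16,298.10| = $513.00

$513.00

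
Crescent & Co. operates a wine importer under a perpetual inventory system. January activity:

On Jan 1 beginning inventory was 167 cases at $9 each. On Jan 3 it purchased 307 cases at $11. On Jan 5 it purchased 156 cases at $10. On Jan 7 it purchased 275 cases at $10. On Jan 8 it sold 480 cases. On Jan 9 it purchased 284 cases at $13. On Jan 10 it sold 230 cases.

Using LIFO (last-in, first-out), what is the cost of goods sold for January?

Jan 8, 480 sold [LIFO — newest first]: 275 @ $10 + 156 @ $10 + 49 @ $11 = $4,849
Jan 10, 230 sold [LIFO — newest first]: 230 @ $13 = $2,990
Total COGS = $4,849 + $2,990 = $7,839
Ending inventory: 167 @ $9 + 258 @ $11 + 54 @ $13 = $5,043
Check: goods available $12,882 = COGS $7,839 + ending $5,043

COGS = $7,839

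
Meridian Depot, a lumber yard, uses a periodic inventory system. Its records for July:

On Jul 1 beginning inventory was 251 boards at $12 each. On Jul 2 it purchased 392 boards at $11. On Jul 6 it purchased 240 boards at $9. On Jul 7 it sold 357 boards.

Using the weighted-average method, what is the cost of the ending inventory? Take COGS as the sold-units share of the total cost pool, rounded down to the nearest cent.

Jul 7, sell 357: 357/883 × $9,484.00 → $3,834.41
Ending inventory (cost pool remaining) = $5,649.59
Check: goods available $9,484.00 = COGS $3,834.41 + ending $5,649.59

Ending inventory = $5,649.59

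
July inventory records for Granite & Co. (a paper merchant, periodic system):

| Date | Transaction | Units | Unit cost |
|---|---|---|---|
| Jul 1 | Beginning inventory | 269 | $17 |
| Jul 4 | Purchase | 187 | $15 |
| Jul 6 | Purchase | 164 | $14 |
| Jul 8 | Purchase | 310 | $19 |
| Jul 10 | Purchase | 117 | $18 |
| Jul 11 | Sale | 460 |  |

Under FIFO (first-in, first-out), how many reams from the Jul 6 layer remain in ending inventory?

160

Jul 11, 460 sold [FIFO — oldest first]: 269 @ $17 + 187 @ $15 + 4 @ $14 = $7,434
Ending inventory: 160 @ $14 + 310 @ $19 + 117 @ $18 = $10,236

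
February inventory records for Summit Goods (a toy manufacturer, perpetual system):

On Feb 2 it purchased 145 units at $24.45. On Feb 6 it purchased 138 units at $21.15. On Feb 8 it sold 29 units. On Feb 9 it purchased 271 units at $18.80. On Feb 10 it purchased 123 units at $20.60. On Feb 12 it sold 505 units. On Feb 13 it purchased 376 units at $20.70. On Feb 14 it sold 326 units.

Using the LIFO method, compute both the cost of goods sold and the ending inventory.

COGS = $17,344.40; ending inventory = $4,531.35

Feb 8, 29 sold [LIFO — newest first]: 29 @ $21.15 = $613.35
Feb 12, 505 sold [LIFO — newest first]: 123 @ $20.60 + 271 @ $18.80 + 109 @ $21.15 + 2 @ $24.45 = $9,982.85
Feb 14, 326 sold [LIFO — newest first]: 326 @ $20.70 = $6,748.20
Total COGS = $613.35 + $9,982.85 + $6,748.20 = $17,344.40
Ending inventory: 143 @ $24.45 + 50 @ $20.70 = $4,531.35
Check: goods available $21,875.75 = COGS $17,344.40 + ending $4,531.35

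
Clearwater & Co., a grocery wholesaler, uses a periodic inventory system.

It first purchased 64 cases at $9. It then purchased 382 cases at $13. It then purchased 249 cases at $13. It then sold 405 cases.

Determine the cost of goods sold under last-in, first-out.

Sale 1 (405) [LIFO — newest first]: 249 @ $13 + 156 @ $13 = $5,265
Ending inventory: 64 @ $9 + 226 @ $13 = $3,514
Check: goods available $8,779 = COGS $5,265 + ending $3,514

COGS = $5,265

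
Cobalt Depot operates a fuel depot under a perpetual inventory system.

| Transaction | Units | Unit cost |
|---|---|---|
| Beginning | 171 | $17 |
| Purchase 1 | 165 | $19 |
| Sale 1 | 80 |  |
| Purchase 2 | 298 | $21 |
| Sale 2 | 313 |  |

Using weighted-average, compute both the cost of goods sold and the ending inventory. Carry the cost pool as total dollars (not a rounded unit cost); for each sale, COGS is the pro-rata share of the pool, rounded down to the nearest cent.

COGS = $7,575.08; ending inventory = $4,724.92

After Beginning: 171 on hand, pool $2,907.00 (≈ $17.0000 each)
After Purchase 1: 336 on hand, pool $6,042.00 (≈ $17.9821 each)
Sale 1, sell 80: 80/336 × $6,042.00 → $1,438.57
After Purchase 2: 554 on hand, pool $10,861.43 (≈ $19.6055 each)
Sale 2, sell 313: 313/554 × $10,861.43 → $6,136.51
Total COGS = $1,438.57 + $6,136.51 = $7,575.08
Ending inventory (cost pool remaining) = $4,724.92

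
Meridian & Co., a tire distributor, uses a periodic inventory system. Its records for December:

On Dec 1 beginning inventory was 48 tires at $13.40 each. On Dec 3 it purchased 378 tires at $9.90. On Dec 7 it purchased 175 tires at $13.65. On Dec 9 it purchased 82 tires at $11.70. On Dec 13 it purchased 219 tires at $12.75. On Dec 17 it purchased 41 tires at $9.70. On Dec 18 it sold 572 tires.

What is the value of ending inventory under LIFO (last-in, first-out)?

Ending inventory = $3,840.90

Dec 18, 572 sold [LIFO — newest first]: 41 @ $9.70 + 219 @ $12.75 + 82 @ $11.70 + 175 @ $13.65 + 55 @ $9.90 = $7,082.60
Ending inventory: 48 @ $13.40 + 323 @ $9.90 = $3,840.90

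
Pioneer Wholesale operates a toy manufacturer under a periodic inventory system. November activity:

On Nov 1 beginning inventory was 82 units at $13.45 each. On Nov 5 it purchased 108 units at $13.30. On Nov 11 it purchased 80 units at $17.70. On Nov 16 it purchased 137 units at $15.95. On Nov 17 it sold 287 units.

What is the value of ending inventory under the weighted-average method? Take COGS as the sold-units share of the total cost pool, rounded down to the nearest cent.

Ending inventory = $1,810.46

Nov 17, sell 287: 287/407 × $6,140.45 → $4,329.99
Ending inventory (cost pool remaining) = $1,810.46
Check: goods available $6,140.45 = COGS $4,329.99 + ending $1,810.46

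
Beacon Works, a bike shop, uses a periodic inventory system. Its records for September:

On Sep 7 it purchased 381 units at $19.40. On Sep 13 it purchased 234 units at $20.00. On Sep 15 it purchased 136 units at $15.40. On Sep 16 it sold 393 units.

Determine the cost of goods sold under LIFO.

COGS = $7,220.60

Sep 16, 393 sold [LIFO — newest first]: 136 @ $15.40 + 234 @ $20.00 + 23 @ $19.40 = $7,220.60
Ending inventory: 358 @ $19.40 = $6,945.20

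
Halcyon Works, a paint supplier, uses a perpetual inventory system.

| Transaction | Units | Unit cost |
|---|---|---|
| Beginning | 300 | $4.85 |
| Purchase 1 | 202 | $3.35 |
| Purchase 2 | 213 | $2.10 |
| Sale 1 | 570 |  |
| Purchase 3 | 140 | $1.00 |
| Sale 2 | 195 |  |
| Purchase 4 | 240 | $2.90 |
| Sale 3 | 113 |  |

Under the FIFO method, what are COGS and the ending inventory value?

COGS = $2,785.70; ending inventory = $629.30

Sale 1 (570) [FIFO — oldest first]: 300 @ $4.85 + 202 @ $3.35 + 68 @ $2.10 = $2,274.50
Sale 2 (195) [FIFO — oldest first]: 145 @ $2.10 + 50 @ $1.00 = $354.50
Sale 3 (113) [FIFO — oldest first]: 90 @ $1.00 + 23 @ $2.90 = $156.70
Total COGS = $2,274.50 + $354.50 + $156.70 = $2,785.70
Ending inventory: 217 @ $2.90 = $629.30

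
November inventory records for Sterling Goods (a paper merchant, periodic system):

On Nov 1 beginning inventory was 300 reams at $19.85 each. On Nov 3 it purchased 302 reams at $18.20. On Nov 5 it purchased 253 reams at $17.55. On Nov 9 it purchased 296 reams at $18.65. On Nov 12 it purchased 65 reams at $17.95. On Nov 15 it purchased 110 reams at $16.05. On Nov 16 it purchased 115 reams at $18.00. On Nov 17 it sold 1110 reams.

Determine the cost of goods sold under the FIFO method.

COGS = $20,647.30

Nov 17, 1110 sold [FIFO — oldest first]: 300 @ $19.85 + 302 @ $18.20 + 253 @ $17.55 + 255 @ $18.65 = $20,647.30
Ending inventory: 41 @ $18.65 + 65 @ $17.95 + 110 @ $16.05 + 115 @ $18.00 = $5,766.90
Check: goods available $26,414.20 = COGS $20,647.30 + ending $5,766.90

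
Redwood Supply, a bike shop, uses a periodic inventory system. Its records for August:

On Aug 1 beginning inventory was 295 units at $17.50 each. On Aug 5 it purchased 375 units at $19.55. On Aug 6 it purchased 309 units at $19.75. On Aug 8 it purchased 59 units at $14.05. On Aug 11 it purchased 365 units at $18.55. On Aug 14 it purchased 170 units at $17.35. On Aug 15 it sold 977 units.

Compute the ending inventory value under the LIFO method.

Ending inventory = $11,047.05

Aug 15, 977 sold [LIFO — newest first]: 170 @ $17.35 + 365 @ $18.55 + 59 @ $14.05 + 309 @ $19.75 + 74 @ $19.55 = $18,098.65
Ending inventory: 295 @ $17.50 + 301 @ $19.55 = $11,047.05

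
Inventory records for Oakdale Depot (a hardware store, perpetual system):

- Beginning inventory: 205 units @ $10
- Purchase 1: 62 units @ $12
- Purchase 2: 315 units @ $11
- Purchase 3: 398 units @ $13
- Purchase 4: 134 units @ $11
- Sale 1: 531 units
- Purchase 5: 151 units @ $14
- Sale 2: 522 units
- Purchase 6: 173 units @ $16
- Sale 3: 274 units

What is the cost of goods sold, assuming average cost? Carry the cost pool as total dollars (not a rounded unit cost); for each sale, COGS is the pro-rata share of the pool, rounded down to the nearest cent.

COGS = $16,252.42

After Beginning: 205 on hand, pool $2,050.00 (≈ $10.0000 each)
After Purchase 1: 267 on hand, pool $2,794.00 (≈ $10.4644 each)
After Purchase 2: 582 on hand, pool $6,259.00 (≈ $10.7543 each)
After Purchase 3: 980 on hand, pool $11,433.00 (≈ $11.6663 each)
After Purchase 4: 1114 on hand, pool $12,907.00 (≈ $11.5862 each)
Sale 1, sell 531: 531/1114 × $12,907.00 → $6,152.25
After Purchase 5: 734 on hand, pool $8,868.75 (≈ $12.0828 each)
Sale 2, sell 522: 522/734 × $8,868.75 → $6,307.20
After Purchase 6: 385 on hand, pool $5,329.55 (≈ $13.8430 each)
Sale 3, sell 274: 274/385 × $5,329.55 → $3,792.97
Total COGS = $6,152.25 + $6,307.20 + $3,792.97 = $16,252.42
Ending inventory (cost pool remaining) = $1,536.58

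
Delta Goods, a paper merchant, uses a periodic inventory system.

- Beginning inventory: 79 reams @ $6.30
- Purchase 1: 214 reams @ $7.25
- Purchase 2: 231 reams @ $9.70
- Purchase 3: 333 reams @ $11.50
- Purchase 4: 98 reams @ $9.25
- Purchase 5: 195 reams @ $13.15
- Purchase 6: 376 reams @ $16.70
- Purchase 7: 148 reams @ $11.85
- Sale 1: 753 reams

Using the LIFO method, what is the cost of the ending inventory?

Sale 1 (753) [LIFO — newest first]: 148 @ $11.85 + 376 @ $16.70 + 195 @ $13.15 + 34 @ $9.25 = $10,911.75
Ending inventory: 79 @ $6.30 + 214 @ $7.25 + 231 @ $9.70 + 333 @ $11.50 + 64 @ $9.25 = $8,711.40

Ending inventory = $8,711.40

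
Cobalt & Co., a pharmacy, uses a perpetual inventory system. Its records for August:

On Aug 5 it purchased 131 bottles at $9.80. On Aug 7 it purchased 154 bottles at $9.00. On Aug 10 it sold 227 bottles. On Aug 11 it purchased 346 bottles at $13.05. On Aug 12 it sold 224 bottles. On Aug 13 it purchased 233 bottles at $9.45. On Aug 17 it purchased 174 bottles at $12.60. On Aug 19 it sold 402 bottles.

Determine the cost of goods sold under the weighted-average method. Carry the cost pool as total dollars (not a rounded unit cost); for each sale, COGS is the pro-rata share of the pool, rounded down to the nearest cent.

After Aug 5: 131 on hand, pool $1,283.80 (≈ $9.8000 each)
After Aug 7: 285 on hand, pool $2,669.80 (≈ $9.3677 each)
Aug 10, sell 227: 227/285 × $2,669.80 → $2,126.47
After Aug 11: 404 on hand, pool $5,058.63 (≈ $12.5214 each)
Aug 12, sell 224: 224/404 × $5,058.63 → $2,804.78
After Aug 13: 413 on hand, pool $4,455.70 (≈ $10.7886 each)
After Aug 17: 587 on hand, pool $6,648.10 (≈ $11.3256 each)
Aug 19, sell 402: 402/587 × $6,648.10 → $4,552.87
Total COGS = $2,126.47 + $2,804.78 + $4,552.87 = $9,484.12
Ending inventory (cost pool remaining) = $2,095.23

COGS = $9,484.12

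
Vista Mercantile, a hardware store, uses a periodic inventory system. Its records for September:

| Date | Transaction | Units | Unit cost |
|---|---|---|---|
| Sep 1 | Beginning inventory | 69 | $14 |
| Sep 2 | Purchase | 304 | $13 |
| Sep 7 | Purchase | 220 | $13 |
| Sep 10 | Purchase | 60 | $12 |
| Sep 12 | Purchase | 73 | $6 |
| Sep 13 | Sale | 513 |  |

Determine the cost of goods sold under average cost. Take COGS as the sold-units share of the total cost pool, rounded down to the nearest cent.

COGS = $6,314.28

Sep 13, sell 513: 513/726 × $8,936.00 → $6,314.28
Ending inventory (cost pool remaining) = $2,621.72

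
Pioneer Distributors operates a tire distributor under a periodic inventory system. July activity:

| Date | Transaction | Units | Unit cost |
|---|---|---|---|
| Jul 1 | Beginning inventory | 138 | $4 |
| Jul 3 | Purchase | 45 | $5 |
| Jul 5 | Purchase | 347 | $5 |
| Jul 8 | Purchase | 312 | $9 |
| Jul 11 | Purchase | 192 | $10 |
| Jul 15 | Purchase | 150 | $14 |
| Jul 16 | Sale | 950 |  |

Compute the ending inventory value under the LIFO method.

Ending inventory = $1,032

Jul 16, 950 sold [LIFO — newest first]: 150 @ $14 + 192 @ $10 + 312 @ $9 + 296 @ $5 = $8,308
Ending inventory: 138 @ $4 + 45 @ $5 + 51 @ $5 = $1,032
Check: goods available $9,340 = COGS $8,308 + ending $1,032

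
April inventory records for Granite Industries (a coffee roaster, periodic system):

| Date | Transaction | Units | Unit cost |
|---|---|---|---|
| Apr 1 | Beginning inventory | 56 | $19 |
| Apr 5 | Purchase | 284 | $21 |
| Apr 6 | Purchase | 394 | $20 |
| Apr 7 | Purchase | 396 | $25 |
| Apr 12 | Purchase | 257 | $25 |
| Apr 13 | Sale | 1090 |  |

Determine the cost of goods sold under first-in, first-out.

Apr 13, 1090 sold [FIFO — oldest first]: 56 @ $19 + 284 @ $21 + 394 @ $20 + 356 @ $25 = $23,808
Ending inventory: 40 @ $25 + 257 @ $25 = $7,425
Check: goods available $31,233 = COGS $23,808 + ending $7,425

COGS = $23,808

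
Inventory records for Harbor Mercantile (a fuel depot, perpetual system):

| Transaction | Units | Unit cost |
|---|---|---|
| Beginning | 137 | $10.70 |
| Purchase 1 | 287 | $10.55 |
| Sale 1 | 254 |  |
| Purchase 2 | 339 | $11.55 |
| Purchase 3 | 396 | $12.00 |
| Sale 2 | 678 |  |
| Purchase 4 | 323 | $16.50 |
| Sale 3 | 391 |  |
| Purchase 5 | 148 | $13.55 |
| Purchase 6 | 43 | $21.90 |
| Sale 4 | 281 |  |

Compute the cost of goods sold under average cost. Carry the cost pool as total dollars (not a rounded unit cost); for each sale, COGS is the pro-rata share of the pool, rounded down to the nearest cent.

After Beginning: 137 on hand, pool $1,465.90 (≈ $10.7000 each)
After Purchase 1: 424 on hand, pool $4,493.75 (≈ $10.5985 each)
Sale 1, sell 254: 254/424 × $4,493.75 → $2,692.01
After Purchase 2: 509 on hand, pool $5,717.19 (≈ $11.2322 each)
After Purchase 3: 905 on hand, pool $10,469.19 (≈ $11.5682 each)
Sale 2, sell 678: 678/905 × $10,469.19 → $7,843.21
After Purchase 4: 550 on hand, pool $7,955.48 (≈ $14.4645 each)
Sale 3, sell 391: 391/550 × $7,955.48 → $5,655.62
After Purchase 5: 307 on hand, pool $4,305.26 (≈ $14.0236 each)
After Purchase 6: 350 on hand, pool $5,246.96 (≈ $14.9913 each)
Sale 4, sell 281: 281/350 × $5,246.96 → $4,212.55
Total COGS = $2,692.01 + $7,843.21 + $5,655.62 + $4,212.55 = $20,403.39
Ending inventory (cost pool remaining) = $1,034.41

COGS = $20,403.39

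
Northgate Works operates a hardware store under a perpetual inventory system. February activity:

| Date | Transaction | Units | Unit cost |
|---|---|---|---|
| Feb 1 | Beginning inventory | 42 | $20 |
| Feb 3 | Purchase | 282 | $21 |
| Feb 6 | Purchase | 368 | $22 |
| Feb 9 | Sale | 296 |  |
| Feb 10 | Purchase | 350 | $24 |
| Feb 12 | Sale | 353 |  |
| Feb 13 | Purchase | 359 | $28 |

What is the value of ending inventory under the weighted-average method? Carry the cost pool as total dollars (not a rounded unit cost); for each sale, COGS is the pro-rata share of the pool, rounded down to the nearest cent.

After Feb 1: 42 on hand, pool $840.00 (≈ $20.0000 each)
After Feb 3: 324 on hand, pool $6,762.00 (≈ $20.8704 each)
After Feb 6: 692 on hand, pool $14,858.00 (≈ $21.4711 each)
Feb 9, sell 296: 296/692 × $14,858.00 → $6,355.44
After Feb 10: 746 on hand, pool $16,902.56 (≈ $22.6576 each)
Feb 12, sell 353: 353/746 × $16,902.56 → $7,998.12
After Feb 13: 752 on hand, pool $18,956.44 (≈ $25.2080 each)
Total COGS = $6,355.44 + $7,998.12 = $14,353.56
Ending inventory (cost pool remaining) = $18,956.44

Ending inventory = $18,956.44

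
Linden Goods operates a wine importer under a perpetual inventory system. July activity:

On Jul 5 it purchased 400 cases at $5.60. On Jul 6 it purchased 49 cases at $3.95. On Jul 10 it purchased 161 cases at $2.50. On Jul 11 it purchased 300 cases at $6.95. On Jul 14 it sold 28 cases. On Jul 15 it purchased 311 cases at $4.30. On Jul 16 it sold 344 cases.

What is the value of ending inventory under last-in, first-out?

Ending inventory = $4,497.10

Jul 14, 28 sold [LIFO — newest first]: 28 @ $6.95 = $194.60
Jul 16, 344 sold [LIFO — newest first]: 311 @ $4.30 + 33 @ $6.95 = $1,566.65
Total COGS = $194.60 + $1,566.65 = $1,761.25
Ending inventory: 400 @ $5.60 + 49 @ $3.95 + 161 @ $2.50 + 239 @ $6.95 = $4,497.10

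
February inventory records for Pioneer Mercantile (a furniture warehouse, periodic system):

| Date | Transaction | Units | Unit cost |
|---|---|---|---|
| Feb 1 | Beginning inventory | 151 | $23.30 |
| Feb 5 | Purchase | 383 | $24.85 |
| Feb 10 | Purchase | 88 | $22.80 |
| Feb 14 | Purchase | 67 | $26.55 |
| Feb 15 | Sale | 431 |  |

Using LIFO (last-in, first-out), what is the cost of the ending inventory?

Feb 15, 431 sold [LIFO — newest first]: 67 @ $26.55 + 88 @ $22.80 + 276 @ $24.85 = $10,643.85
Ending inventory: 151 @ $23.30 + 107 @ $24.85 = $6,177.25
Check: goods available $16,821.10 = COGS $10,643.85 + ending $6,177.25

Ending inventory = $6,177.25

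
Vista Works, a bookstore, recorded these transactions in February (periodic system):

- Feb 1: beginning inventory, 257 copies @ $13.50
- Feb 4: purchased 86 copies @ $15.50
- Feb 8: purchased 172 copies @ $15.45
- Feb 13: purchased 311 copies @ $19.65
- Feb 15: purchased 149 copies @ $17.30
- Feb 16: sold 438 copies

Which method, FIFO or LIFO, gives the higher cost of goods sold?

FIFO COGS: 257 @ $13.50 + 86 @ $15.50 + 95 @ $15.45 = $6,270.25
LIFO COGS: 149 @ $17.30 + 289 @ $19.65 = $8,256.55

LIFO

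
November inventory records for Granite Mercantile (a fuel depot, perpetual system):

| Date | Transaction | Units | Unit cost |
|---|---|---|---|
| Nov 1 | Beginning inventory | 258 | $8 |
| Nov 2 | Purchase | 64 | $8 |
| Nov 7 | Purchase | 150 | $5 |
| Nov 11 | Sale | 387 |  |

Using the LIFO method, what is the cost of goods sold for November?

COGS = $2,646

Nov 11, 387 sold [LIFO — newest first]: 150 @ $5 + 64 @ $8 + 173 @ $8 = $2,646
Ending inventory: 85 @ $8 = $680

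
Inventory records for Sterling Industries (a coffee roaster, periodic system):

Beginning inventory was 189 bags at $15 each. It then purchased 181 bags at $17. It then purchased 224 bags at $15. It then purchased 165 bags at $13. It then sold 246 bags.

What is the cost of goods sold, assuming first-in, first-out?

Sale 1 (246) [FIFO — oldest first]: 189 @ $15 + 57 @ $17 = $3,804
Ending inventory: 124 @ $17 + 224 @ $15 + 165 @ $13 = $7,613

COGS = $3,804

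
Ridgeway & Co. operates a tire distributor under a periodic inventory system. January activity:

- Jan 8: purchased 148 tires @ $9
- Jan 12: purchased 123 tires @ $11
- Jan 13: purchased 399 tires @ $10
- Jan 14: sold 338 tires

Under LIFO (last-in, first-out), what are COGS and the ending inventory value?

COGS = $3,380; ending inventory = $3,295

Jan 14, 338 sold [LIFO — newest first]: 338 @ $10 = $3,380
Ending inventory: 148 @ $9 + 123 @ $11 + 61 @ $10 = $3,295
Check: goods available $6,675 = COGS $3,380 + ending $3,295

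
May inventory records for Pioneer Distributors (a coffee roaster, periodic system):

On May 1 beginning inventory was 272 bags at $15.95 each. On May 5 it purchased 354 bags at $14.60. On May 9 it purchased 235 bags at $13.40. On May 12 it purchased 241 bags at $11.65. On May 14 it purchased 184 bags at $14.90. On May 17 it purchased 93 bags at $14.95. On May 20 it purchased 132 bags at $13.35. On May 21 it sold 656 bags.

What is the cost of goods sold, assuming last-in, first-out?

COGS = $8,782.20

May 21, 656 sold [LIFO — newest first]: 132 @ $13.35 + 93 @ $14.95 + 184 @ $14.90 + 241 @ $11.65 + 6 @ $13.40 = $8,782.20
Ending inventory: 272 @ $15.95 + 354 @ $14.60 + 229 @ $13.40 = $12,575.40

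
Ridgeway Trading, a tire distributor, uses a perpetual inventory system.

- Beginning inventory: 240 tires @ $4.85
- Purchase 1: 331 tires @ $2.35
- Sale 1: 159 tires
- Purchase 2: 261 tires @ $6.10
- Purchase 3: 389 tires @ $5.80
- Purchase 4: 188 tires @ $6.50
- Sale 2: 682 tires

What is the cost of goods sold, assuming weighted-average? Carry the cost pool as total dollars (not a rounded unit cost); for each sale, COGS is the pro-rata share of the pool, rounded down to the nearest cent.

COGS = $4,071.53

After Beginning: 240 on hand, pool $1,164.00 (≈ $4.8500 each)
After Purchase 1: 571 on hand, pool $1,941.85 (≈ $3.4008 each)
Sale 1, sell 159: 159/571 × $1,941.85 → $540.72
After Purchase 2: 673 on hand, pool $2,993.23 (≈ $4.4476 each)
After Purchase 3: 1062 on hand, pool $5,249.43 (≈ $4.9430 each)
After Purchase 4: 1250 on hand, pool $6,471.43 (≈ $5.1771 each)
Sale 2, sell 682: 682/1250 × $6,471.43 → $3,530.81
Total COGS = $540.72 + $3,530.81 = $4,071.53
Ending inventory (cost pool remaining) = $2,940.62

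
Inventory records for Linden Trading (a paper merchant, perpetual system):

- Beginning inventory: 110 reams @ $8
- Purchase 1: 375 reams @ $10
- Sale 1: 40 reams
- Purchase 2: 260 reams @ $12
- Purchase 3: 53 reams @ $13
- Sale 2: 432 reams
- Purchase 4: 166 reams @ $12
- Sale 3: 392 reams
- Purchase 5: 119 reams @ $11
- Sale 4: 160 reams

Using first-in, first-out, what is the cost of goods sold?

COGS = $11,091

Sale 1 (40) [FIFO — oldest first]: 40 @ $8 = $320
Sale 2 (432) [FIFO — oldest first]: 70 @ $8 + 362 @ $10 = $4,180
Sale 3 (392) [FIFO — oldest first]: 13 @ $10 + 260 @ $12 + 53 @ $13 + 66 @ $12 = $4,731
Sale 4 (160) [FIFO — oldest first]: 100 @ $12 + 60 @ $11 = $1,860
Total COGS = $320 + $4,180 + $4,731 + $1,860 = $11,091
Ending inventory: 59 @ $11 = $649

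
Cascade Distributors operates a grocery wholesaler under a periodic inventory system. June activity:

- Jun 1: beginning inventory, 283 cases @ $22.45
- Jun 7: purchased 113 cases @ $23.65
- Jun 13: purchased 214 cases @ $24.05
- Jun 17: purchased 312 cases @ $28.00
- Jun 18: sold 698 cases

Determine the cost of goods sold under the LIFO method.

Jun 18, 698 sold [LIFO — newest first]: 312 @ $28.00 + 214 @ $24.05 + 113 @ $23.65 + 59 @ $22.45 = $17,879.70
Ending inventory: 224 @ $22.45 = $5,028.80

COGS = $17,879.70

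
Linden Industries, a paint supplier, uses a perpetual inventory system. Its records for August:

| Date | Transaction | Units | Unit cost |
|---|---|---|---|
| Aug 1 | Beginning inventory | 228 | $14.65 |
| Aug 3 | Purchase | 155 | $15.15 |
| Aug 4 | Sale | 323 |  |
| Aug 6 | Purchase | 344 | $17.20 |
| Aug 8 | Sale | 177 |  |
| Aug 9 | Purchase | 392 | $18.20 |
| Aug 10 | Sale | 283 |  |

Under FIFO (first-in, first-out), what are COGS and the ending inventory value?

COGS = $12,624.45; ending inventory = $6,115.20

Aug 4, 323 sold [FIFO — oldest first]: 228 @ $14.65 + 95 @ $15.15 = $4,779.45
Aug 8, 177 sold [FIFO — oldest first]: 60 @ $15.15 + 117 @ $17.20 = $2,921.40
Aug 10, 283 sold [FIFO — oldest first]: 227 @ $17.20 + 56 @ $18.20 = $4,923.60
Total COGS = $4,779.45 + $2,921.40 + $4,923.60 = $12,624.45
Ending inventory: 336 @ $18.20 = $6,115.20
Check: goods available $18,739.65 = COGS $12,624.45 + ending $6,115.20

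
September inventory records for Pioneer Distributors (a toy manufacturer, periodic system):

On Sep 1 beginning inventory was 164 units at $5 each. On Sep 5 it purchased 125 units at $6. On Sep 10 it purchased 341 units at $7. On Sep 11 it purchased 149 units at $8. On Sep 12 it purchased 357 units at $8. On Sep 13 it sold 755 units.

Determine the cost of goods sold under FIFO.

COGS = $4,957

Sep 13, 755 sold [FIFO — oldest first]: 164 @ $5 + 125 @ $6 + 341 @ $7 + 125 @ $8 = $4,957
Ending inventory: 24 @ $8 + 357 @ $8 = $3,048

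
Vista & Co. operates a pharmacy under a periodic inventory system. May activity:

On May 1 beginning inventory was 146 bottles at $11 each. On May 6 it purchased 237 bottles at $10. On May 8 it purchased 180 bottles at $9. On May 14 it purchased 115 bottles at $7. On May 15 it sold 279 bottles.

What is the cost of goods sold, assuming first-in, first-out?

May 15, 279 sold [FIFO — oldest first]: 146 @ $11 + 133 @ $10 = $2,936
Ending inventory: 104 @ $10 + 180 @ $9 + 115 @ $7 = $3,465

COGS = $2,936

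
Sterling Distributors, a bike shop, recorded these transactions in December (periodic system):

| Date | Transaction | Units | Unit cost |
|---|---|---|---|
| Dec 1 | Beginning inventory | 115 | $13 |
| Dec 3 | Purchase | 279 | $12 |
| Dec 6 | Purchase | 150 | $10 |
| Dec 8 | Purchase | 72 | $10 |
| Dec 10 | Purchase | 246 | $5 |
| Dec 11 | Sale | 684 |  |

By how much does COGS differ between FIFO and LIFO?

FIFO COGS: 115 @ $13 + 279 @ $12 + 150 @ $10 + 72 @ $10 + 68 @ $5 = $7,403
LIFO COGS: 246 @ $5 + 72 @ $10 + 150 @ $10 + 216 @ $12 = $6,042
Difference = |$7,403 − $6,042| = $1,361

$1,361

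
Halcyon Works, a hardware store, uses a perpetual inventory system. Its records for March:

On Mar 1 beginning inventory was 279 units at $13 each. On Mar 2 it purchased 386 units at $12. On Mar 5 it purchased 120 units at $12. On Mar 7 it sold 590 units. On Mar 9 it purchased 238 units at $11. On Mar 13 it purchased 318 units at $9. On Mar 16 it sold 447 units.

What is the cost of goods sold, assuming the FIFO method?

COGS = $12,443

Mar 7, 590 sold [FIFO — oldest first]: 279 @ $13 + 311 @ $12 = $7,359
Mar 16, 447 sold [FIFO — oldest first]: 75 @ $12 + 120 @ $12 + 238 @ $11 + 14 @ $9 = $5,084
Total COGS = $7,359 + $5,084 = $12,443
Ending inventory: 304 @ $9 = $2,736
Check: goods available $15,179 = COGS $12,443 + ending $2,736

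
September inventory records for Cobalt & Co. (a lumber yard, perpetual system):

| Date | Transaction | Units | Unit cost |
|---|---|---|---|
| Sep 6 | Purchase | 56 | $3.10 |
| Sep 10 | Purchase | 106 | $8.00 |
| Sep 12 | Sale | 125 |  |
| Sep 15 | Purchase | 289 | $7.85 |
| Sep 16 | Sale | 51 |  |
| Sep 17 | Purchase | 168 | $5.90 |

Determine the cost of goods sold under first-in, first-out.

Sep 12, 125 sold [FIFO — oldest first]: 56 @ $3.10 + 69 @ $8.00 = $725.60
Sep 16, 51 sold [FIFO — oldest first]: 37 @ $8.00 + 14 @ $7.85 = $405.90
Total COGS = $725.60 + $405.90 = $1,131.50
Ending inventory: 275 @ $7.85 + 168 @ $5.90 = $3,149.95

COGS = $1,131.50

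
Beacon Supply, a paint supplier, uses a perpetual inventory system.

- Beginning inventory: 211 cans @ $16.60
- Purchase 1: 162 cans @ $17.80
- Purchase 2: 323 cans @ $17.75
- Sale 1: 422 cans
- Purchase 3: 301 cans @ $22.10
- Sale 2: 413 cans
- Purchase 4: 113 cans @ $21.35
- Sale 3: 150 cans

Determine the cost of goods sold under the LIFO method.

Sale 1 (422) [LIFO — newest first]: 323 @ $17.75 + 99 @ $17.80 = $7,495.45
Sale 2 (413) [LIFO — newest first]: 301 @ $22.10 + 63 @ $17.80 + 49 @ $16.60 = $8,586.90
Sale 3 (150) [LIFO — newest first]: 113 @ $21.35 + 37 @ $16.60 = $3,026.75
Total COGS = $7,495.45 + $8,586.90 + $3,026.75 = $19,109.10
Ending inventory: 125 @ $16.60 = $2,075.00

COGS = $19,109.10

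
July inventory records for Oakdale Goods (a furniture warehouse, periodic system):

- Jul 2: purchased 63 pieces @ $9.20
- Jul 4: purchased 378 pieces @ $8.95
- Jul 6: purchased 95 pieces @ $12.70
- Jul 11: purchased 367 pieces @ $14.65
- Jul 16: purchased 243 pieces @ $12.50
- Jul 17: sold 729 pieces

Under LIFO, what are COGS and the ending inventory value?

COGS = $9,835.35; ending inventory = $3,747.90

Jul 17, 729 sold [LIFO — newest first]: 243 @ $12.50 + 367 @ $14.65 + 95 @ $12.70 + 24 @ $8.95 = $9,835.35
Ending inventory: 63 @ $9.20 + 354 @ $8.95 = $3,747.90
Check: goods available $13,583.25 = COGS $9,835.35 + ending $3,747.90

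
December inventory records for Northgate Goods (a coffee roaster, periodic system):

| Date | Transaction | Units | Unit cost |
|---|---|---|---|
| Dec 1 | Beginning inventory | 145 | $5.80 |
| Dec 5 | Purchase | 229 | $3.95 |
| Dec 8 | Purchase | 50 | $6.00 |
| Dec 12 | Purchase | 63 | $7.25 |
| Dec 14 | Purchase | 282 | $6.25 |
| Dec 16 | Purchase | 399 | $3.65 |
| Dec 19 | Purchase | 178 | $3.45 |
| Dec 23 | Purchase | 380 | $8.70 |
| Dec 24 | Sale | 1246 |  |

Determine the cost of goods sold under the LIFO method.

COGS = $7,189.70

Dec 24, 1246 sold [LIFO — newest first]: 380 @ $8.70 + 178 @ $3.45 + 399 @ $3.65 + 282 @ $6.25 + 7 @ $7.25 = $7,189.70
Ending inventory: 145 @ $5.80 + 229 @ $3.95 + 50 @ $6.00 + 56 @ $7.25 = $2,451.55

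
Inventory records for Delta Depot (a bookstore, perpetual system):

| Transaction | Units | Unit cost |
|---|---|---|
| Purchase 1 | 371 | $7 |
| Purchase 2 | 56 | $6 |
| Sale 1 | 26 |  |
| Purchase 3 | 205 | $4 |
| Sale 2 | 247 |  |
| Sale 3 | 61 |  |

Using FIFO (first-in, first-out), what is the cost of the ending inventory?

Sale 1 (26) [FIFO — oldest first]: 26 @ $7 = $182
Sale 2 (247) [FIFO — oldest first]: 247 @ $7 = $1,729
Sale 3 (61) [FIFO — oldest first]: 61 @ $7 = $427
Total COGS = $182 + $1,729 + $427 = $2,338
Ending inventory: 37 @ $7 + 56 @ $6 + 205 @ $4 = $1,415

Ending inventory = $1,415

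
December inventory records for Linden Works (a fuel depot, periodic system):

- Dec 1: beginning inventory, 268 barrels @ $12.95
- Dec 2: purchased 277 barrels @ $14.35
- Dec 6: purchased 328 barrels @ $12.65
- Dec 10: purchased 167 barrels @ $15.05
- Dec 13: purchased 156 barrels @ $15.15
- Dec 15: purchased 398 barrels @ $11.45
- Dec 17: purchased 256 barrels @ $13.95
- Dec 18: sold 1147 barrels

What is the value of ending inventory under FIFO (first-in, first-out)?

Dec 18, 1147 sold [FIFO — oldest first]: 268 @ $12.95 + 277 @ $14.35 + 328 @ $12.65 + 167 @ $15.05 + 107 @ $15.15 = $15,729.15
Ending inventory: 49 @ $15.15 + 398 @ $11.45 + 256 @ $13.95 = $8,870.65
Check: goods available $24,599.80 = COGS $15,729.15 + ending $8,870.65

Ending inventory = $8,870.65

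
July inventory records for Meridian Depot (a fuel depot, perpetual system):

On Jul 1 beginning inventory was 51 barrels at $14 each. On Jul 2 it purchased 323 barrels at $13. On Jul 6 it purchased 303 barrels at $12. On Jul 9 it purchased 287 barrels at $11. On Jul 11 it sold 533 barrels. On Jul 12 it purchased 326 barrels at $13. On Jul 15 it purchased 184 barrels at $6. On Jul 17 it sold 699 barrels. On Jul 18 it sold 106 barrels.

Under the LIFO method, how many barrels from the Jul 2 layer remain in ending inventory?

Jul 11, 533 sold [LIFO — newest first]: 287 @ $11 + 246 @ $12 = $6,109
Jul 17, 699 sold [LIFO — newest first]: 184 @ $6 + 326 @ $13 + 57 @ $12 + 132 @ $13 = $7,742
Jul 18, 106 sold [LIFO — newest first]: 106 @ $13 = $1,378
Total COGS = $6,109 + $7,742 + $1,378 = $15,229
Ending inventory: 51 @ $14 + 85 @ $13 = $1,819
Check: goods available $17,048 = COGS $15,229 + ending $1,819

85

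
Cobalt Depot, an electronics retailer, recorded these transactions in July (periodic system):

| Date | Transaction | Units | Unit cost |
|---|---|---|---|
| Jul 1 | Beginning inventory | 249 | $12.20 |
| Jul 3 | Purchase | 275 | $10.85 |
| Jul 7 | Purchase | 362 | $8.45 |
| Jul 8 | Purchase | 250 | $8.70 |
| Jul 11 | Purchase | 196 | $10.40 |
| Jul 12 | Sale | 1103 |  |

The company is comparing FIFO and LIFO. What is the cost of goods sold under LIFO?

FIFO COGS: 249 @ $12.20 + 275 @ $10.85 + 362 @ $8.45 + 217 @ $8.70 = $10,968.35
LIFO COGS: 196 @ $10.40 + 250 @ $8.70 + 362 @ $8.45 + 275 @ $10.85 + 20 @ $12.20 = $10,500.05

COGS = $10,500.05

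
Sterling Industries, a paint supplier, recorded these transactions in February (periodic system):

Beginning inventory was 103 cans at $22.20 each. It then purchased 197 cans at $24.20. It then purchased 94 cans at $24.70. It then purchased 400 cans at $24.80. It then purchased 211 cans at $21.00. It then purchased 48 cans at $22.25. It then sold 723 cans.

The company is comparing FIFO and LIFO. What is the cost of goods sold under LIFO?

COGS = $16,999.80

FIFO COGS: 103 @ $22.20 + 197 @ $24.20 + 94 @ $24.70 + 329 @ $24.80 = $17,535.00
LIFO COGS: 48 @ $22.25 + 211 @ $21.00 + 400 @ $24.80 + 64 @ $24.70 = $16,999.80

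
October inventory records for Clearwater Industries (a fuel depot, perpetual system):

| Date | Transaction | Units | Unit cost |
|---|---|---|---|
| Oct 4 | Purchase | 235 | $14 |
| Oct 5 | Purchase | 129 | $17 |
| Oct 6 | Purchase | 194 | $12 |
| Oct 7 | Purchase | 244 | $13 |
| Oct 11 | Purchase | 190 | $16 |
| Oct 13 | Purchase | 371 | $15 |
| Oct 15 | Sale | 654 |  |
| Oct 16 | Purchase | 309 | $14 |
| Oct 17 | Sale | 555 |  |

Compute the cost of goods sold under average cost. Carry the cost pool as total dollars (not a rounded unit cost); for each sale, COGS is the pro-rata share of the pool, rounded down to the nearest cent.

COGS = $17,312.28

After Oct 4: 235 on hand, pool $3,290.00 (≈ $14.0000 each)
After Oct 5: 364 on hand, pool $5,483.00 (≈ $15.0632 each)
After Oct 6: 558 on hand, pool $7,811.00 (≈ $13.9982 each)
After Oct 7: 802 on hand, pool $10,983.00 (≈ $13.6945 each)
After Oct 11: 992 on hand, pool $14,023.00 (≈ $14.1361 each)
After Oct 13: 1363 on hand, pool $19,588.00 (≈ $14.3712 each)
Oct 15, sell 654: 654/1363 × $19,588.00 → $9,398.79
After Oct 16: 1018 on hand, pool $14,515.21 (≈ $14.2586 each)
Oct 17, sell 555: 555/1018 × $14,515.21 → $7,913.49
Total COGS = $9,398.79 + $7,913.49 = $17,312.28
Ending inventory (cost pool remaining) = $6,601.72
Check: goods available $23,914.00 = COGS $17,312.28 + ending $6,601.72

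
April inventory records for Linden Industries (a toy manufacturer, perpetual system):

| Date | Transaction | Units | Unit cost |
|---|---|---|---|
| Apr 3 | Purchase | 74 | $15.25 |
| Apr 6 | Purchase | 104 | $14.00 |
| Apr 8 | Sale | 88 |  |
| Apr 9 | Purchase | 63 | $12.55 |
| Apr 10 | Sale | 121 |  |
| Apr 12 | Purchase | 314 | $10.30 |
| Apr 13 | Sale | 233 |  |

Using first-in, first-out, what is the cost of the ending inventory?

Ending inventory = $1,163.90

Apr 8, 88 sold [FIFO — oldest first]: 74 @ $15.25 + 14 @ $14.00 = $1,324.50
Apr 10, 121 sold [FIFO — oldest first]: 90 @ $14.00 + 31 @ $12.55 = $1,649.05
Apr 13, 233 sold [FIFO — oldest first]: 32 @ $12.55 + 201 @ $10.30 = $2,471.90
Total COGS = $1,324.50 + $1,649.05 + $2,471.90 = $5,445.45
Ending inventory: 113 @ $10.30 = $1,163.90
Check: goods available $6,609.35 = COGS $5,445.45 + ending $1,163.90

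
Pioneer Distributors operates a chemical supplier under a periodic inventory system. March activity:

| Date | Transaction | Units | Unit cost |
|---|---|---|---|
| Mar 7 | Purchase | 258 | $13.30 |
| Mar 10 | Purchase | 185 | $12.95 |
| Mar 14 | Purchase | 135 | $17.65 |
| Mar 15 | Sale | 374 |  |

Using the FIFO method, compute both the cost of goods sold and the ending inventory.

COGS = $4,933.60; ending inventory = $3,276.30

Mar 15, 374 sold [FIFO — oldest first]: 258 @ $13.30 + 116 @ $12.95 = $4,933.60
Ending inventory: 69 @ $12.95 + 135 @ $17.65 = $3,276.30
Check: goods available $8,209.90 = COGS $4,933.60 + ending $3,276.30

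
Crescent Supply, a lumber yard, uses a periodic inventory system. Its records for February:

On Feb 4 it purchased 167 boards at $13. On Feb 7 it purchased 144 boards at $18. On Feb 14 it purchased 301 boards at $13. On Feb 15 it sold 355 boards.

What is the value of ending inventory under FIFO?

Feb 15, 355 sold [FIFO — oldest first]: 167 @ $13 + 144 @ $18 + 44 @ $13 = $5,335
Ending inventory: 257 @ $13 = $3,341
Check: goods available $8,676 = COGS $5,335 + ending $3,341

Ending inventory = $3,341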